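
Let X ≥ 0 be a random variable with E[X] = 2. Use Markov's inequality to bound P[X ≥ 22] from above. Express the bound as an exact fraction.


μ = E[X] = 2, a = 22.
Markov: P[X ≥ 22] ≤ μ/a = (2)/22 = 1/11.
Numerically: ≈ 0.090909.
(Since a = 22 > μ = 2.000000, the bound 1/11 is < 1 and informative.)

P[X ≥ 22] ≤ 1/11 ≈ 0.090909.


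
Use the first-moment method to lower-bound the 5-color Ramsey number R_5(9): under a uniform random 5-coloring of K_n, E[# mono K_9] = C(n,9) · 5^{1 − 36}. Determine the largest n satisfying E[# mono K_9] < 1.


We need C(n, 9) · 5^{1 − 36} < 1, i.e. C(n, 9) < 5^{36 − 1} = 2910383045673370361328125.
Check values of n near the boundary:
  n = 2166: C(2166, 9) = 2844037944203015677277940; 2844037944203015677277940 < 2910383045673370361328125? YES
  n = 2167: C(2167, 9) = 2855899084841489792706810; 2855899084841489792706810 < 2910383045673370361328125? YES
  n = 2168: C(2168, 9) = 2867804175977929537095120; 2867804175977929537095120 < 2910383045673370361328125? YES
  n = 2169: C(2169, 9) = 2879753360044504243499683; 2879753360044504243499683 < 2910383045673370361328125? YES
  n = 2170: C(2170, 9) = 2891746779868845075610510; 2891746779868845075610510 < 2910383045673370361328125? YES
  n = 2171: C(2171, 9) = 2903784578674959601827205; 2903784578674959601827205 < 2910383045673370361328125? YES
  n = 2172: C(2172, 9) = 2915866900084148060642020; 2915866900084148060642020 < 2910383045673370361328125? NO
  n = 2173: C(2173, 9) = 2927993888115921319674265; 2927993888115921319674265 < 2910383045673370361328125? NO
The largest n with C(n, 9) < 2910383045673370361328125 is n = 2171 (where E[X] = 580756915734991920365441/582076609134674072265625 ≈ 0.9977328). Hence R_5(9) > 2171, i.e. R_5(9) ≥ 2172.

Largest n = 2171; hence R_5(9) > 2171.


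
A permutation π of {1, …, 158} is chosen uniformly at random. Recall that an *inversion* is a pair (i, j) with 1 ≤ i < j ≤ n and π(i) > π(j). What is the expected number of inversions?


Write X = Σ X_I over the C(158, 2) = 12403 pairs i < j, with X_I the indicator of one inversion.
There are 12403 indicators.
For each fixed pair i < j, the values π(i) and π(j) are two distinct elements of {1, …, 158} in uniformly random order; by symmetry P[π(i) > π(j)] = 1/2.
By linearity: E[X] = 12403 · (1/2) = C(158, 2) · (1/2) = 12403/2 = 12403/2 ≈ 6201.500.

E[X] = 12403/2 = 6201.500.


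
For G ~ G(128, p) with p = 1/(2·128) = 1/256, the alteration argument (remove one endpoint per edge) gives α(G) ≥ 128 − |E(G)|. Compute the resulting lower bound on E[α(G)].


E[|E(G)|] = C(128, 2)·p = 8128 · (1/256) = 127/4.
E[α(G)] ≥ n − E[|E(G)|] = 128 − 127/4 = 385/4.
Numerically: ≈ 96.2500.
(This is only a lower bound; the true E[α(G)] may be larger.)

E[α(G)] ≥ 385/4 ≈ 96.2500.


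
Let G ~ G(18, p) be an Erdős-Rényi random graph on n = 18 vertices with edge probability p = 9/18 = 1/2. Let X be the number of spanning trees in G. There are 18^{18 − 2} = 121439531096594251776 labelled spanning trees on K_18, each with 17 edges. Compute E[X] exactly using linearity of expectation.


K_18 has 18^{18 − 2} = 121439531096594251776 labelled spanning trees.
For each such spanning tree H, let X_H = 1 if all 17 edges of H are present in G. Then P[X_H = 1] = p^{17} = (1/2)^{17} = 1/131072.
By linearity: E[X] = Σ_H E[X_H] = 121439531096594251776 · p^{17} = 121439531096594251776 · 1/131072 = 1853020188851841/2.
Numerically: E[X] ≈ 9.27e+14.

E[X] = 121439531096594251776 · (1/2)^{17} = 1853020188851841/2 ≈ 9.27e+14.


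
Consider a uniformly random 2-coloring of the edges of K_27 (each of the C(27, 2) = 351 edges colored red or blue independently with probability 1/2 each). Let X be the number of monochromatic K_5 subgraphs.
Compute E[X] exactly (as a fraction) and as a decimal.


Let X = Σ_S X_S over the C(27, 5) = 80730 subsets S of size 5, where X_S = 1 if the K_5 on S is monochromatic.
For a fixed S, the K_5 on S has C(5, 2) = 10 edges. P[all 10 edges red] = (1/2)^10, and likewise for blue, so P[monochromatic] = 2·(1/2)^10 = 2^{1 − 10} = 1/512.
Summing: E[X] = C(27, 5) · 2^{1 − 10} = 80730 · 1/512 = 40365/256.
Numerically: E[X] ≈ 157.675781.

E[X] = C(27,5)·2^(1−C(5,2)) = 40365/256 ≈ 157.675781.


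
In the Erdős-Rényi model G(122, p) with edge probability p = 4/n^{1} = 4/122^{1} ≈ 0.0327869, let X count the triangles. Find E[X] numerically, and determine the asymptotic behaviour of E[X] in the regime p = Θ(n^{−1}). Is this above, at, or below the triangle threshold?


Number of potential triangles: C(122, 3) = 295240.
Each occurs with probability p³ ≈ (0.0327869)³ ≈ 3.52452408e-05.
By linearity: E[X] = C(122, 3)·p³ ≈ 295240 · 3.52452408e-05 ≈ 10.405805.
Here α = 1, so p = 4/n is exactly at the triangle threshold p ~ 1/n. Asymptotically E[X] → c³/6 = 4³/6 = 32/3 ≈ 10.666667, a bounded constant. In this regime the triangle count is asymptotically Poisson(c³/6).

E[X] ≈ 10.405805; in regime p = Θ(1/n^{1}) E[X] stays bounded (at the triangle threshold p ~ 1/n).


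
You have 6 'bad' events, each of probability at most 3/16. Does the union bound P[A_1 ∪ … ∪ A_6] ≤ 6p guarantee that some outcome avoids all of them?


Union bound: P[∪_{i=1}^{6} A_i] ≤ Σ_i P[A_i] ≤ 6·p = 6·(3/16) = 9/8.
Numerically: 9/8 ≈ 1.12500.
Is 9/8 < 1? NO.
Since the bound 9/8 is ≥ 1, the union bound is uninformative here; it does NOT by itself certify existence.

6·p = 9/8 ≈ 1.12500; existence NOT certified by the union bound.


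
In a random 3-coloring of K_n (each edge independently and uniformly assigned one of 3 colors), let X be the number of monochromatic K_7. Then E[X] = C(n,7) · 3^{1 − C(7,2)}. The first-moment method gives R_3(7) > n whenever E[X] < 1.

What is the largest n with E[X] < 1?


We need C(n, 7) · 3^{1 − 21} < 1, i.e. C(n, 7) < 3^{21 − 1} = 3486784401.
Check values of n near the boundary:
  n = 77: C(77, 7) = 2404808340; 2404808340 < 3486784401? YES
  n = 78: C(78, 7) = 2641902120; 2641902120 < 3486784401? YES
  n = 79: C(79, 7) = 2898753715; 2898753715 < 3486784401? YES
  n = 80: C(80, 7) = 3176716400; 3176716400 < 3486784401? YES
  n = 81: C(81, 7) = 3477216600; 3477216600 < 3486784401? YES
  n = 82: C(82, 7) = 3801756816; 3801756816 < 3486784401? NO
  n = 83: C(83, 7) = 4151918628; 4151918628 < 3486784401? NO
  n = 84: C(84, 7) = 4529365776; 4529365776 < 3486784401? NO
The largest n with C(n, 7) < 3486784401 is n = 81 (where E[X] = 42928600/43046721 ≈ 0.997256). Hence R_3(7) > 81, i.e. R_3(7) ≥ 82.

Largest n = 81; hence R_3(7) > 81.


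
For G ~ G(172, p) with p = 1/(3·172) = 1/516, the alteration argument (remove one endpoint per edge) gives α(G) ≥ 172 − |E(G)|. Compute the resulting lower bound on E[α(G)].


E[|E(G)|] = C(172, 2)·p = 14706 · (1/516) = 57/2.
E[α(G)] ≥ n − E[|E(G)|] = 172 − 57/2 = 287/2.
Numerically: ≈ 143.50000.
(This is only a lower bound; the true E[α(G)] may be larger.)

E[α(G)] ≥ 287/2 ≈ 143.50000.


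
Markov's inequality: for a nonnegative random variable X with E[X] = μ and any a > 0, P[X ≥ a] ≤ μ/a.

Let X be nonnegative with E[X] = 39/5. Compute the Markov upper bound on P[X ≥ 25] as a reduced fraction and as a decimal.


μ = E[X] = 39/5, a = 25.
Markov: P[X ≥ 25] ≤ μ/a = (39/5)/25 = 39/125.
Numerically: ≈ 0.3120.
(Since a = 25 > μ = 7.8000, the bound 39/125 is < 1 and informative.)

P[X ≥ 25] ≤ 39/125 ≈ 0.3120.


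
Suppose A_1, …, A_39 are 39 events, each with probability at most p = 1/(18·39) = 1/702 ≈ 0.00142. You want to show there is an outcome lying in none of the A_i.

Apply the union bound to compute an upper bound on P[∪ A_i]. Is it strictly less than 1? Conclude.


Union bound: P[∪_{i=1}^{39} A_i] ≤ Σ_i P[A_i] ≤ 39·p = 39·(1/702) = 1/18.
Numerically: 1/18 ≈ 0.05556.
Is 1/18 < 1? YES.
Since P[∪ A_i] ≤ 1/18 < 1, the complement has P[∩ A_i^c] ≥ 1 − 1/18 = 17/18 > 0, so some outcome avoids every A_i.

39·p = 1/18 ≈ 0.05556; existence CERTIFIED by the union bound.


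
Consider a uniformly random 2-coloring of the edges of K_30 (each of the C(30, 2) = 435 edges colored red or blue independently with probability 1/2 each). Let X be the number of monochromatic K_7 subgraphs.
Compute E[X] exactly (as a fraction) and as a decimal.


Let X = Σ_S X_S over the C(30, 7) = 2035800 subsets S of size 7, where X_S = 1 if the K_7 on S is monochromatic.
For a fixed S, the K_7 on S has C(7, 2) = 21 edges. P[all 21 edges red] = (1/2)^21, and likewise for blue, so P[monochromatic] = 2·(1/2)^21 = 2^{1 − 21} = 1/1048576.
By linearity of expectation: E[X] = C(30, 7) · 2^{1 − 21} = 2035800 · 1/1048576 = 254475/131072.
Numerically: E[X] ≈ 1.941490.

E[X] = C(30,7)·2^(1−C(7,2)) = 254475/131072 ≈ 1.941490.


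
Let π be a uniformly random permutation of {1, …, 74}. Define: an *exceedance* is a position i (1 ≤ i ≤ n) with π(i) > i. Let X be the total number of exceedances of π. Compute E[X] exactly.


Write X = Σ_{i=1}^{74} X_i, where X_i = 1_{π(i) > i}.
For each fixed i, π(i) is uniform over {1, …, 74} (marginal of a uniform permutation), so P[π(i) > i] = (n − i)/n. Summing: Σ_{i=1}^{74} (n − i)/n = (0 + 1 + … + 73)/74 = 74(74 − 1)/(2·74) = (74 − 1)/2.
Hence E[X] = Σ_{i=1}^{74} (74 − i)/74 = 73/2 ≈ 36.50000.

E[X] = 73/2 = 36.50000.


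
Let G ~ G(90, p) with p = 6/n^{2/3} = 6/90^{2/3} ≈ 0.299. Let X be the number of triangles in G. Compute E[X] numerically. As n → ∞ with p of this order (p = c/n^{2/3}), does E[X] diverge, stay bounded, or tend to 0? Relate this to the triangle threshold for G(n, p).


Number of potential triangles: C(90, 3) = 117480.
Each occurs with probability p³ ≈ (0.299)³ ≈ 2.66667e-02.
By linearity: E[X] = C(90, 3)·p³ ≈ 117480 · 2.66667e-02 ≈ 3132.800.
Since α = 2/3 < 1, p = c/n^{2/3} ≫ 1/n is above the triangle threshold p ~ 1/n. Asymptotically E[X] ~ (c³/6)·n^{3(1−α)} = (6³/6)·n^{1} → ∞; triangles are abundant w.h.p.

E[X] ≈ 3132.800; in regime p = Θ(1/n^{2/3}) E[X] diverges (above the triangle threshold p ~ 1/n).


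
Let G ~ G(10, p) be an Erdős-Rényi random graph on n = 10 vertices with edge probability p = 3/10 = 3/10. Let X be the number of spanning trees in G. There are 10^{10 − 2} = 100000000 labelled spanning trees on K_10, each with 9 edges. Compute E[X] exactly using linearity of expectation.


K_10 has 10^{10 − 2} = 100000000 labelled spanning trees.
For each such spanning tree H, let X_H = 1 if all 9 edges of H are present in G. Then P[X_H = 1] = p^{9} = (3/10)^{9} = 19683/1000000000.
By linearity: E[X] = Σ_H E[X_H] = 100000000 · p^{9} = 100000000 · 19683/1000000000 = 19683/10.
Numerically: E[X] ≈ 1968.3.

E[X] = 100000000 · (3/10)^{9} = 19683/10 ≈ 1968.3.


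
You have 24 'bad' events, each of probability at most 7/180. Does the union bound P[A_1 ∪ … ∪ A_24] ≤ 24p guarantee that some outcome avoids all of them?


Union bound: P[∪_{i=1}^{24} A_i] ≤ Σ_i P[A_i] ≤ 24·p = 24·(7/180) = 14/15.
Numerically: 14/15 ≈ 0.9333.
Is 14/15 < 1? YES.
Since P[∪ A_i] ≤ 14/15 < 1, the complement has P[∩ A_i^c] ≥ 1 − 14/15 = 1/15 > 0, so some outcome avoids every A_i.

24·p = 14/15 ≈ 0.9333; existence CERTIFIED by the union bound.


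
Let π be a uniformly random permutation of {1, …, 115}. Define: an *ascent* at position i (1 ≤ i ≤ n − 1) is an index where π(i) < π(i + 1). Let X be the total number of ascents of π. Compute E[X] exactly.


Write X = Σ X_I over i = 1, …, 114, with X_I the indicator of one ascent.
There are 114 indicators.
For each fixed i, the pair (π(i), π(i+1)) is a uniformly random ordered pair of distinct values from {1, …, 115}; by symmetry P[π(i) < π(i+1)] = 1/2.
By linearity: E[X] = 114 · (1/2) = (115 − 1) · (1/2) = 57 ≈ 57.000.

E[X] = 57 = 57.000.


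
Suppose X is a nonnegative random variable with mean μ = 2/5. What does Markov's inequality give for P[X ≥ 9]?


μ = E[X] = 2/5, a = 9.
Markov: P[X ≥ 9] ≤ μ/a = (2/5)/9 = 2/45.
Numerically: ≈ 0.044.
(Since a = 9 > μ = 0.400, the bound 2/45 is < 1 and informative.)

P[X ≥ 9] ≤ 2/45 ≈ 0.044.


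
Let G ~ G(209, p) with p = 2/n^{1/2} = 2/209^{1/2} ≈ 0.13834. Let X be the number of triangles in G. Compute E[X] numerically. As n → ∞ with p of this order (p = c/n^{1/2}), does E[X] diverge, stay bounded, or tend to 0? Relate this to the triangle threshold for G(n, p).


Number of potential triangles: C(209, 3) = 1499784.
Each occurs with probability p³ ≈ (0.13834)³ ≈ 2.6477109e-03.
By linearity: E[X] = C(209, 3)·p³ ≈ 1499784 · 2.6477109e-03 ≈ 3970.99439.
Since α = 1/2 < 1, p = c/n^{1/2} ≫ 1/n is above the triangle threshold p ~ 1/n. Asymptotically E[X] ~ (c³/6)·n^{3(1−α)} = (2³/6)·n^{1.5} → ∞; triangles are abundant w.h.p.

E[X] ≈ 3970.99439; in regime p = Θ(1/n^{1/2}) E[X] diverges (above the triangle threshold p ~ 1/n).


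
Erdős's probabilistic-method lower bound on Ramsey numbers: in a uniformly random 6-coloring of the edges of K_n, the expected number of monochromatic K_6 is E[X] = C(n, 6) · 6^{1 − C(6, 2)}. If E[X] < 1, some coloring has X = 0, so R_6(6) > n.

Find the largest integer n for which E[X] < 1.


We need C(n, 6) · 6^{1 − 15} < 1, i.e. C(n, 6) < 6^{15 − 1} = 78364164096.
Check values of n near the boundary:
  n = 195: C(195, 6) = 70656049360; 70656049360 < 78364164096? YES
  n = 196: C(196, 6) = 72887293024; 72887293024 < 78364164096? YES
  n = 197: C(197, 6) = 75176946208; 75176946208 < 78364164096? YES
  n = 198: C(198, 6) = 77526225777; 77526225777 < 78364164096? YES
  n = 199: C(199, 6) = 79936367511; 79936367511 < 78364164096? NO
  n = 200: C(200, 6) = 82408626300; 82408626300 < 78364164096? NO
The largest n with C(n, 6) < 78364164096 is n = 198 (where E[X] = 25842075259/26121388032 ≈ 0.9893071). Hence R_6(6) > 198, i.e. R_6(6) ≥ 199.

Largest n = 198; hence R_6(6) > 198.


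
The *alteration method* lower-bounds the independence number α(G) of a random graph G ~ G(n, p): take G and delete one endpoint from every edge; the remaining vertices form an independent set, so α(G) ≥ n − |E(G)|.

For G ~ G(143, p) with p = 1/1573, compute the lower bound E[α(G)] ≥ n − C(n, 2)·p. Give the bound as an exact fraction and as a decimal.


E[|E(G)|] = C(143, 2)·p = 10153 · (1/1573) = 71/11.
E[α(G)] ≥ n − E[|E(G)|] = 143 − 71/11 = 1502/11.
Numerically: ≈ 136.54545.
(This is only a lower bound; the true E[α(G)] may be larger.)

E[α(G)] ≥ 1502/11 ≈ 136.54545.


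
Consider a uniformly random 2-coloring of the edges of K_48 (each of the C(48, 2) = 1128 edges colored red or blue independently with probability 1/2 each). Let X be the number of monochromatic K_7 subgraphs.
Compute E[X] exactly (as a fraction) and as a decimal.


Let X = Σ_S X_S over the C(48, 7) = 73629072 subsets S of size 7, where X_S = 1 if the K_7 on S is monochromatic.
For a fixed S, the K_7 on S has C(7, 2) = 21 edges. P[all 21 edges red] = (1/2)^21, and likewise for blue, so P[monochromatic] = 2·(1/2)^21 = 2^{1 − 21} = 1/1048576.
By linearity: E[X] = C(48, 7) · 2^{1 − 21} = 73629072 · 1/1048576 = 4601817/65536.
Numerically: E[X] ≈ 70.218.

E[X] = C(48,7)·2^(1−C(7,2)) = 4601817/65536 ≈ 70.218.


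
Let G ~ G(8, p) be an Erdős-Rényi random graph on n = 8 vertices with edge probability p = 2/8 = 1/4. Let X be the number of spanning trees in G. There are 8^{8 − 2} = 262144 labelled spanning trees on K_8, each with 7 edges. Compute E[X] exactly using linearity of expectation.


K_8 has 8^{8 − 2} = 262144 labelled spanning trees.
For each such spanning tree H, let X_H = 1 if all 7 edges of H are present in G. Then P[X_H = 1] = p^{7} = (1/4)^{7} = 1/16384.
Summing the indicators: E[X] = Σ_H E[X_H] = 262144 · p^{7} = 262144 · 1/16384 = 16.
Numerically: E[X] ≈ 16.

E[X] = 262144 · (1/4)^{7} = 16 ≈ 16.


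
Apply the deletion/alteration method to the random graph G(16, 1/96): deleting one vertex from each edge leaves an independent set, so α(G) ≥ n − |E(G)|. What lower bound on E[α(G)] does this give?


E[|E(G)|] = C(16, 2)·p = 120 · (1/96) = 5/4.
E[α(G)] ≥ n − E[|E(G)|] = 16 − 5/4 = 59/4.
Numerically: ≈ 14.750.
(This is only a lower bound; the true E[α(G)] may be larger.)

E[α(G)] ≥ 59/4 ≈ 14.750.


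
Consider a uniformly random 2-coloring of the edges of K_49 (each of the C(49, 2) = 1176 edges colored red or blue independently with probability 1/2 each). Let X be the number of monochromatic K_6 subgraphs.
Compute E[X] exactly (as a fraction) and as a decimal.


Let X = Σ_S X_S over the C(49, 6) = 13983816 subsets S of size 6, where X_S = 1 if the K_6 on S is monochromatic.
For a fixed S, the K_6 on S has C(6, 2) = 15 edges. P[all 15 edges red] = (1/2)^15, and likewise for blue, so P[monochromatic] = 2·(1/2)^15 = 2^{1 − 15} = 1/16384.
By linearity: E[X] = C(49, 6) · 2^{1 − 15} = 13983816 · 1/16384 = 1747977/2048.
Numerically: E[X] ≈ 853.504395.

E[X] = C(49,6)·2^(1−C(6,2)) = 1747977/2048 ≈ 853.504395.


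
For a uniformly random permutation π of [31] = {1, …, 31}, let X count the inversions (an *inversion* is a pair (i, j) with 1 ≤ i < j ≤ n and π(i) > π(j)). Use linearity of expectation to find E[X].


Write X = Σ X_I over the C(31, 2) = 465 pairs i < j, with X_I the indicator of one inversion.
There are 465 indicators.
For each fixed pair i < j, the values π(i) and π(j) are two distinct elements of {1, …, 31} in uniformly random order; by symmetry P[π(i) > π(j)] = 1/2.
By linearity: E[X] = 465 · (1/2) = C(31, 2) · (1/2) = 465/2 = 465/2 ≈ 232.500.

E[X] = 465/2 = 232.500.


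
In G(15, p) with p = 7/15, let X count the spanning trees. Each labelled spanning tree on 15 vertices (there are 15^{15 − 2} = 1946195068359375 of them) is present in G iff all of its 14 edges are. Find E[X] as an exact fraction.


K_15 has 15^{15 − 2} = 1946195068359375 labelled spanning trees.
For each such spanning tree H, let X_H = 1 if all 14 edges of H are present in G. Then P[X_H = 1] = p^{14} = (7/15)^{14} = 678223072849/29192926025390625.
By linearity: E[X] = Σ_H E[X_H] = 1946195068359375 · p^{14} = 1946195068359375 · 678223072849/29192926025390625 = 678223072849/15.
Numerically: E[X] ≈ 4.5215e+10.

E[X] = 1946195068359375 · (7/15)^{14} = 678223072849/15 ≈ 4.5215e+10.


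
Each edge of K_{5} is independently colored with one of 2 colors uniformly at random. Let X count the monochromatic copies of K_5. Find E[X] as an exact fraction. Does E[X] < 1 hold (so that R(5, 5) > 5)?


E[X] = C(5, 5) · 2^{1 − 10} = 1 · 2^{−9} = 1/512.
As a reduced fraction: E[X] = 1/512 ≈ 0.0019531.
Is E[X] < 1? YES.
Since E[X] < 1, there exists a 2-coloring of K_{5} with no monochromatic K_5; hence R(5, 5) > 5.

E[X] = 1/512 ≈ 0.0019531; E[X] < 1, so R(5, 5) > 5.


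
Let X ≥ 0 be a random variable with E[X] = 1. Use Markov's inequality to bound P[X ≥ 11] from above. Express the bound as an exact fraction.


μ = E[X] = 1, a = 11.
Markov: P[X ≥ 11] ≤ μ/a = (1)/11 = 1/11.
Numerically: ≈ 0.091.
(Since a = 11 > μ = 1.000, the bound 1/11 is < 1 and informative.)

P[X ≥ 11] ≤ 1/11 ≈ 0.091.


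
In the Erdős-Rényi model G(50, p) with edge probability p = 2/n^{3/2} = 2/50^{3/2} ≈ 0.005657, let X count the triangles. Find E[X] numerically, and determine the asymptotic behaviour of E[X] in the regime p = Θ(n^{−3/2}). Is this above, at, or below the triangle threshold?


Number of potential triangles: C(50, 3) = 19600.
Each occurs with probability p³ ≈ (0.005657)³ ≈ 1.810193e-07.
By linearity: E[X] = C(50, 3)·p³ ≈ 19600 · 1.810193e-07 ≈ 0.0035.
Since α = 3/2 > 1, p = c/n^{3/2} = o(1/n) is below the triangle threshold p ~ 1/n. Asymptotically E[X] ~ (c³/6)·n^{3(1−α)} = (2³/6)·n^{-1.5} → 0, so by Markov's inequality G has no triangles w.h.p.

E[X] ≈ 0.0035; in regime p = Θ(1/n^{3/2}) E[X] tends to 0 (below the triangle threshold p ~ 1/n).


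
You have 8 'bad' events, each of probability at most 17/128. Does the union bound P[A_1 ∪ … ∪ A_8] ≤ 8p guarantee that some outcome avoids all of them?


Union bound: P[∪_{i=1}^{8} A_i] ≤ Σ_i P[A_i] ≤ 8·p = 8·(17/128) = 17/16.
Numerically: 17/16 ≈ 1.062.
Is 17/16 < 1? NO.
Since the bound 17/16 is ≥ 1, the union bound is uninformative here; it does NOT by itself certify existence.

8·p = 17/16 ≈ 1.062; existence NOT certified by the union bound.


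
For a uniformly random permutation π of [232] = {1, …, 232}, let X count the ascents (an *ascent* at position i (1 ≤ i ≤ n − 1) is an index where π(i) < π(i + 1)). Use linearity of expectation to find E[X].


Write X = Σ X_I over i = 1, …, 231, with X_I the indicator of one ascent.
There are 231 indicators.
For each fixed i, the pair (π(i), π(i+1)) is a uniformly random ordered pair of distinct values from {1, …, 232}; by symmetry P[π(i) < π(i+1)] = 1/2.
By linearity: E[X] = 231 · (1/2) = (232 − 1) · (1/2) = 231/2 ≈ 115.50000.

E[X] = 231/2 = 115.50000.


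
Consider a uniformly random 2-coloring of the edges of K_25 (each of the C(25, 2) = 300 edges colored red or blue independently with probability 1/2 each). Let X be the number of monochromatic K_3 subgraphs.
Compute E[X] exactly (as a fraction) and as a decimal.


Let X = Σ_S X_S over the C(25, 3) = 2300 subsets S of size 3, where X_S = 1 if the K_3 on S is monochromatic.
For a fixed S, the K_3 on S has C(3, 2) = 3 edges. P[all 3 edges red] = (1/2)^3, and likewise for blue, so P[monochromatic] = 2·(1/2)^3 = 2^{1 − 3} = 1/4.
By linearity of expectation: E[X] = C(25, 3) · 2^{1 − 3} = 2300 · 1/4 = 575.
Numerically: E[X] ≈ 575.00000.

E[X] = C(25,3)·2^(1−C(3,2)) = 575 ≈ 575.00000.


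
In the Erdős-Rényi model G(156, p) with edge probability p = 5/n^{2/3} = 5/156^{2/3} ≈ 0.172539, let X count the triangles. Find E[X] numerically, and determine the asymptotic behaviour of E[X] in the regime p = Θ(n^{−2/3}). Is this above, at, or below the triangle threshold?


Number of potential triangles: C(156, 3) = 620620.
Each occurs with probability p³ ≈ (0.172539)³ ≈ 5.13642341e-03.
By linearity: E[X] = C(156, 3)·p³ ≈ 620620 · 5.13642341e-03 ≈ 3187.767094.
Since α = 2/3 < 1, p = c/n^{2/3} ≫ 1/n is above the triangle threshold p ~ 1/n. Asymptotically E[X] ~ (c³/6)·n^{3(1−α)} = (5³/6)·n^{1} → ∞; triangles are abundant w.h.p.

E[X] ≈ 3187.767094; in regime p = Θ(1/n^{2/3}) E[X] diverges (above the triangle threshold p ~ 1/n).


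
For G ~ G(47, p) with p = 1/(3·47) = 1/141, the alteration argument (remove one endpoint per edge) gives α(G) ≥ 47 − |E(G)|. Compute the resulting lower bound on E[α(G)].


E[|E(G)|] = C(47, 2)·p = 1081 · (1/141) = 23/3.
E[α(G)] ≥ n − E[|E(G)|] = 47 − 23/3 = 118/3.
Numerically: ≈ 39.33333.
(This is only a lower bound; the true E[α(G)] may be larger.)

E[α(G)] ≥ 118/3 ≈ 39.33333.


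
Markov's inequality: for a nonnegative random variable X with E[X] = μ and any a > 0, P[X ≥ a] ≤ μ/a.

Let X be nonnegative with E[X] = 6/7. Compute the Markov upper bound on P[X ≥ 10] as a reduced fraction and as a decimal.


μ = E[X] = 6/7, a = 10.
Markov: P[X ≥ 10] ≤ μ/a = (6/7)/10 = 3/35.
Numerically: ≈ 0.0857.
(Since a = 10 > μ = 0.8571, the bound 3/35 is < 1 and informative.)

P[X ≥ 10] ≤ 3/35 ≈ 0.0857.


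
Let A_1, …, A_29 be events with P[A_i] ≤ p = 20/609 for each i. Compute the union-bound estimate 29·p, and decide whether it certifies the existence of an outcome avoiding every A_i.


Union bound: P[∪_{i=1}^{29} A_i] ≤ Σ_i P[A_i] ≤ 29·p = 29·(20/609) = 20/21.
Numerically: 20/21 ≈ 0.95238.
Is 20/21 < 1? YES.
Since P[∪ A_i] ≤ 20/21 < 1, the complement has P[∩ A_i^c] ≥ 1 − 20/21 = 1/21 > 0, so some outcome avoids every A_i.

29·p = 20/21 ≈ 0.95238; existence CERTIFIED by the union bound.


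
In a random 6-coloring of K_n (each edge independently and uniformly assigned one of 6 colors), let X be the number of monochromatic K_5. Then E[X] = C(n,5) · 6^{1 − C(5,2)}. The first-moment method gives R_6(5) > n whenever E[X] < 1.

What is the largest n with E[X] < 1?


We need C(n, 5) · 6^{1 − 10} < 1, i.e. C(n, 5) < 6^{10 − 1} = 10077696.
Check values of n near the boundary:
  n = 63: C(63, 5) = 7028847; 7028847 < 10077696? YES
  n = 64: C(64, 5) = 7624512; 7624512 < 10077696? YES
  n = 65: C(65, 5) = 8259888; 8259888 < 10077696? YES
  n = 66: C(66, 5) = 8936928; 8936928 < 10077696? YES
  n = 67: C(67, 5) = 9657648; 9657648 < 10077696? YES
  n = 68: C(68, 5) = 10424128; 10424128 < 10077696? NO
The largest n with C(n, 5) < 10077696 is n = 67 (where E[X] = 67067/69984 ≈ 0.9583190). Hence R_6(5) > 67, i.e. R_6(5) ≥ 68.

Largest n = 67; hence R_6(5) > 67.


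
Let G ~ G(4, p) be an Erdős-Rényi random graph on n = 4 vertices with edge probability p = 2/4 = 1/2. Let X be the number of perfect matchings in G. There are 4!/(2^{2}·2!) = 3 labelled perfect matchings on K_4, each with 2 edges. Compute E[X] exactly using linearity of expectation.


K_4 has 4!/(2^{2}·2!) = 3 labelled perfect matchings.
For each such perfect matching H, let X_H = 1 if all 2 edges of H are present in G. Then P[X_H = 1] = p^{2} = (1/2)^{2} = 1/4.
Summing the indicators: E[X] = Σ_H E[X_H] = 3 · p^{2} = 3 · 1/4 = 3/4.
Numerically: E[X] ≈ 0.75.

E[X] = 3 · (1/2)^{2} = 3/4 ≈ 0.75.


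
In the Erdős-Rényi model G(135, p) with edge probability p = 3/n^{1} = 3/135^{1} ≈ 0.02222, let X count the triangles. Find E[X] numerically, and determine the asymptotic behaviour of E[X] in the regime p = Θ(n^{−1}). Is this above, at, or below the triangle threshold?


Number of potential triangles: C(135, 3) = 400995.
Each occurs with probability p³ ≈ (0.02222)³ ≈ 1.097394e-05.
By linearity: E[X] = C(135, 3)·p³ ≈ 400995 · 1.097394e-05 ≈ 4.4005.
Here α = 1, so p = 3/n is exactly at the triangle threshold p ~ 1/n. Asymptotically E[X] → c³/6 = 3³/6 = 9/2 ≈ 4.5000, a bounded constant. In this regime the triangle count is asymptotically Poisson(c³/6).

E[X] ≈ 4.4005; in regime p = Θ(1/n^{1}) E[X] stays bounded (at the triangle threshold p ~ 1/n).


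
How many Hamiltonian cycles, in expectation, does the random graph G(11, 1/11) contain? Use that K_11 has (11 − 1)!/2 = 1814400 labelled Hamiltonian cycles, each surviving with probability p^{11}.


K_11 has (11 − 1)!/2 = 1814400 labelled Hamiltonian cycles.
For each such Hamiltonian cycle H, let X_H = 1 if all 11 edges of H are present in G. Then P[X_H = 1] = p^{11} = (1/11)^{11} = 1/285311670611.
Summing the indicators: E[X] = Σ_H E[X_H] = 1814400 · p^{11} = 1814400 · 1/285311670611 = 1814400/285311670611.
Numerically: E[X] ≈ 6.35936e-06.

E[X] = 1814400 · (1/11)^{11} = 1814400/285311670611 ≈ 6.35936e-06.


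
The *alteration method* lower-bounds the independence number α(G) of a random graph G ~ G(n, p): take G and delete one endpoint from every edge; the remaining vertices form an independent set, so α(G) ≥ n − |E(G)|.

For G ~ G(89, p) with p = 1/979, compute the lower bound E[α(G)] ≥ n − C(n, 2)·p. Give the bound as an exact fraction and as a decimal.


E[|E(G)|] = C(89, 2)·p = 3916 · (1/979) = 4.
E[α(G)] ≥ n − E[|E(G)|] = 89 − 4 = 85.
Numerically: ≈ 85.000.
(This is only a lower bound; the true E[α(G)] may be larger.)

E[α(G)] ≥ 85 ≈ 85.000.


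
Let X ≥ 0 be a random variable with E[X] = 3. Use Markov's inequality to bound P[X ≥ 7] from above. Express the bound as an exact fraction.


μ = E[X] = 3, a = 7.
Markov: P[X ≥ 7] ≤ μ/a = (3)/7 = 3/7.
Numerically: ≈ 0.429.
(Since a = 7 > μ = 3.000, the bound 3/7 is < 1 and informative.)

P[X ≥ 7] ≤ 3/7 ≈ 0.429.


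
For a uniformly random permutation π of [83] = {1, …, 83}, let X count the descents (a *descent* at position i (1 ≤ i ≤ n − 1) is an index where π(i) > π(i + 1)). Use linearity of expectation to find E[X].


Write X = Σ X_I over i = 1, …, 82, with X_I the indicator of one descent.
There are 82 indicators.
For each fixed i, the pair (π(i), π(i+1)) is a uniformly random ordered pair of distinct values from {1, …, 83}; by symmetry P[π(i) > π(i+1)] = 1/2.
By linearity: E[X] = 82 · (1/2) = (83 − 1) · (1/2) = 41 ≈ 41.0000.

E[X] = 41 = 41.0000.


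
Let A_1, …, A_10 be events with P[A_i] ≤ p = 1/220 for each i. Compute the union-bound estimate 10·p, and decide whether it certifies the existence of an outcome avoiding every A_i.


Union bound: P[∪_{i=1}^{10} A_i] ≤ Σ_i P[A_i] ≤ 10·p = 10·(1/220) = 1/22.
Numerically: 1/22 ≈ 0.04545.
Is 1/22 < 1? YES.
Since P[∪ A_i] ≤ 1/22 < 1, the complement has P[∩ A_i^c] ≥ 1 − 1/22 = 21/22 > 0, so some outcome avoids every A_i.

10·p = 1/22 ≈ 0.04545; existence CERTIFIED by the union bound.


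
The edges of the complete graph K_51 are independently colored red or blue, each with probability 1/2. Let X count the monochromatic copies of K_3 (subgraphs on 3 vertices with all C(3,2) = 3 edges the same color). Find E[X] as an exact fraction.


Let X = Σ_S X_S over the C(51, 3) = 20825 subsets S of size 3, where X_S = 1 if the K_3 on S is monochromatic.
For a fixed S, the K_3 on S has C(3, 2) = 3 edges. P[all 3 edges red] = (1/2)^3, and likewise for blue, so P[monochromatic] = 2·(1/2)^3 = 2^{1 − 3} = 1/4.
By linearity of expectation: E[X] = C(51, 3) · 2^{1 − 3} = 20825 · 1/4 = 20825/4.
Numerically: E[X] ≈ 5206.25000.

E[X] = C(51,3)·2^(1−C(3,2)) = 20825/4 ≈ 5206.25000.


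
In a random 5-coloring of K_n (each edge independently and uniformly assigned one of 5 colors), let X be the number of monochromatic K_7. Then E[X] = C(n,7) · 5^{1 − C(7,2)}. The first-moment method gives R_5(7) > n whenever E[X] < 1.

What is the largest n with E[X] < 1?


We need C(n, 7) · 5^{1 − 21} < 1, i.e. C(n, 7) < 5^{21 − 1} = 95367431640625.
Check values of n near the boundary:
  n = 335: C(335, 7) = 88202498238195; 88202498238195 < 95367431640625? YES
  n = 336: C(336, 7) = 90079147136880; 90079147136880 < 95367431640625? YES
  n = 337: C(337, 7) = 91989916924632; 91989916924632 < 95367431640625? YES
  n = 338: C(338, 7) = 93935323022736; 93935323022736 < 95367431640625? YES
  n = 339: C(339, 7) = 95915887062372; 95915887062372 < 95367431640625? NO
  n = 340: C(340, 7) = 97932136940560; 97932136940560 < 95367431640625? NO
The largest n with C(n, 7) < 95367431640625 is n = 338 (where E[X] = 93935323022736/95367431640625 ≈ 0.9850). Hence R_5(7) > 338, i.e. R_5(7) ≥ 339.

Largest n = 338; hence R_5(7) > 338.


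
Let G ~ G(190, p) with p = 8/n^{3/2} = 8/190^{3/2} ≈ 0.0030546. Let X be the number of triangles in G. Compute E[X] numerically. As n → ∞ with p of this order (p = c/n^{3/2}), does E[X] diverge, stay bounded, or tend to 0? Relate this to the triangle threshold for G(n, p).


Number of potential triangles: C(190, 3) = 1125180.
Each occurs with probability p³ ≈ (0.0030546)³ ≈ 2.8502225e-08.
By linearity: E[X] = C(190, 3)·p³ ≈ 1125180 · 2.8502225e-08 ≈ 0.03207.
Since α = 3/2 > 1, p = c/n^{3/2} = o(1/n) is below the triangle threshold p ~ 1/n. Asymptotically E[X] ~ (c³/6)·n^{3(1−α)} = (8³/6)·n^{-1.5} → 0, so by Markov's inequality G has no triangles w.h.p.

E[X] ≈ 0.03207; in regime p = Θ(1/n^{3/2}) E[X] tends to 0 (below the triangle threshold p ~ 1/n).


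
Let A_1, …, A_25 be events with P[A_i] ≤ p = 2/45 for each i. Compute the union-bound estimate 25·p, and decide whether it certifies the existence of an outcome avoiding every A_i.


Union bound: P[∪_{i=1}^{25} A_i] ≤ Σ_i P[A_i] ≤ 25·p = 25·(2/45) = 10/9.
Numerically: 10/9 ≈ 1.1111111.
Is 10/9 < 1? NO.
Since the bound 10/9 is ≥ 1, the union bound is uninformative here; it does NOT by itself certify existence.

25·p = 10/9 ≈ 1.1111111; existence NOT certified by the union bound.


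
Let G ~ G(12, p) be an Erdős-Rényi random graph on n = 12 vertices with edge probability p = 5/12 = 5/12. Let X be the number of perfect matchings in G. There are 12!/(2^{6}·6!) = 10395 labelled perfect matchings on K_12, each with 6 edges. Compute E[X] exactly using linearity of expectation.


K_12 has 12!/(2^{6}·6!) = 10395 labelled perfect matchings.
For each such perfect matching H, let X_H = 1 if all 6 edges of H are present in G. Then P[X_H = 1] = p^{6} = (5/12)^{6} = 15625/2985984.
By linearity: E[X] = Σ_H E[X_H] = 10395 · p^{6} = 10395 · 15625/2985984 = 6015625/110592.
Numerically: E[X] ≈ 54.3948.

E[X] = 10395 · (5/12)^{6} = 6015625/110592 ≈ 54.3948.


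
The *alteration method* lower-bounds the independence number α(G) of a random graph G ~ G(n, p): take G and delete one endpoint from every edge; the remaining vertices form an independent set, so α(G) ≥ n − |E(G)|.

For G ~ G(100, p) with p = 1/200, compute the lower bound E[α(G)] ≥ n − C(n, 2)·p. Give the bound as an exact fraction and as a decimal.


E[|E(G)|] = C(100, 2)·p = 4950 · (1/200) = 99/4.
E[α(G)] ≥ n − E[|E(G)|] = 100 − 99/4 = 301/4.
Numerically: ≈ 75.2500.
(This is only a lower bound; the true E[α(G)] may be larger.)

E[α(G)] ≥ 301/4 ≈ 75.2500.


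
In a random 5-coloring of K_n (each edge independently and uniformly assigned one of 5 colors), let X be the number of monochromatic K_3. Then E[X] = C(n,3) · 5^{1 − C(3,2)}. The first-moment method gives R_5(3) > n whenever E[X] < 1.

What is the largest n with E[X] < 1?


We need C(n, 3) · 5^{1 − 3} < 1, i.e. C(n, 3) < 5^{3 − 1} = 25.
Check values of n near the boundary:
  n = 5: C(5, 3) = 10; 10 < 25? YES
  n = 6: C(6, 3) = 20; 20 < 25? YES
  n = 7: C(7, 3) = 35; 35 < 25? NO
  n = 8: C(8, 3) = 56; 56 < 25? NO
The largest n with C(n, 3) < 25 is n = 6 (where E[X] = 4/5 ≈ 0.80000). Hence R_5(3) > 6, i.e. R_5(3) ≥ 7.

Largest n = 6; hence R_5(3) > 6.


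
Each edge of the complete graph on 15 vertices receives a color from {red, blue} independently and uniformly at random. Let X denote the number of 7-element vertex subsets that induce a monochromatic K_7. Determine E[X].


Let X = Σ_S X_S over the C(15, 7) = 6435 subsets S of size 7, where X_S = 1 if the K_7 on S is monochromatic.
For a fixed S, the K_7 on S has C(7, 2) = 21 edges. P[all 21 edges red] = (1/2)^21, and likewise for blue, so P[monochromatic] = 2·(1/2)^21 = 2^{1 − 21} = 1/1048576.
Summing: E[X] = C(15, 7) · 2^{1 − 21} = 6435 · 1/1048576 = 6435/1048576.
Numerically: E[X] ≈ 0.0061.

E[X] = C(15,7)·2^(1−C(7,2)) = 6435/1048576 ≈ 0.0061.


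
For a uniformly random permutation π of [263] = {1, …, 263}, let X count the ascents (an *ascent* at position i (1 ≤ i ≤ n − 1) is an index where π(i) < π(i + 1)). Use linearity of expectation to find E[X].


Write X = Σ X_I over i = 1, …, 262, with X_I the indicator of one ascent.
There are 262 indicators.
For each fixed i, the pair (π(i), π(i+1)) is a uniformly random ordered pair of distinct values from {1, …, 263}; by symmetry P[π(i) < π(i+1)] = 1/2.
By linearity: E[X] = 262 · (1/2) = (263 − 1) · (1/2) = 131 ≈ 131.000000.

E[X] = 131 = 131.000000.


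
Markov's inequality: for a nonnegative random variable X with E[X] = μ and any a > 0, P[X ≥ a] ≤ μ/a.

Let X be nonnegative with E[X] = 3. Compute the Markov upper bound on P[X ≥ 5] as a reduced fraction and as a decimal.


μ = E[X] = 3, a = 5.
Markov: P[X ≥ 5] ≤ μ/a = (3)/5 = 3/5.
Numerically: ≈ 0.600000.
(Since a = 5 > μ = 3.000000, the bound 3/5 is < 1 and informative.)

P[X ≥ 5] ≤ 3/5 ≈ 0.600000.


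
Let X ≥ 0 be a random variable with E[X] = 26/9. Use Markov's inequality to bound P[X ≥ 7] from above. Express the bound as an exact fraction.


μ = E[X] = 26/9, a = 7.
Markov: P[X ≥ 7] ≤ μ/a = (26/9)/7 = 26/63.
Numerically: ≈ 0.413.
(Since a = 7 > μ = 2.889, the bound 26/63 is < 1 and informative.)

P[X ≥ 7] ≤ 26/63 ≈ 0.413.


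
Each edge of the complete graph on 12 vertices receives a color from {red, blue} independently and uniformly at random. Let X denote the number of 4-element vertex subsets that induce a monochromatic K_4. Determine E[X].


Let X = Σ_S X_S over the C(12, 4) = 495 subsets S of size 4, where X_S = 1 if the K_4 on S is monochromatic.
For a fixed S, the K_4 on S has C(4, 2) = 6 edges. P[all 6 edges red] = (1/2)^6, and likewise for blue, so P[monochromatic] = 2·(1/2)^6 = 2^{1 − 6} = 1/32.
Summing: E[X] = C(12, 4) · 2^{1 − 6} = 495 · 1/32 = 495/32.
Numerically: E[X] ≈ 15.469.

E[X] = C(12,4)·2^(1−C(4,2)) = 495/32 ≈ 15.469.


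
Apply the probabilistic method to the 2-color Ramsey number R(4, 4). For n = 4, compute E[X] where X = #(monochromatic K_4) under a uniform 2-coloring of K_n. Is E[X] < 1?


E[X] = C(4, 4) · 2^{1 − 6} = 1 · 2^{−5} = 1/32.
As a reduced fraction: E[X] = 1/32 ≈ 0.031250.
Is E[X] < 1? YES.
Since E[X] < 1, there exists a 2-coloring of K_{4} with no monochromatic K_4; hence R(4, 4) > 4.

E[X] = 1/32 ≈ 0.031250; E[X] < 1, so R(4, 4) > 4.


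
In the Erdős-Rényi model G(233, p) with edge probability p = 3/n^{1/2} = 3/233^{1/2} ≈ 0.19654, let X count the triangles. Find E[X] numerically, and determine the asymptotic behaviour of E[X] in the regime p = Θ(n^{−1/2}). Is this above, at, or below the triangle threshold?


Number of potential triangles: C(233, 3) = 2081156.
Each occurs with probability p³ ≈ (0.19654)³ ≈ 7.5915400e-03.
By linearity: E[X] = C(233, 3)·p³ ≈ 2081156 · 7.5915400e-03 ≈ 15799.17895.
Since α = 1/2 < 1, p = c/n^{1/2} ≫ 1/n is above the triangle threshold p ~ 1/n. Asymptotically E[X] ~ (c³/6)·n^{3(1−α)} = (3³/6)·n^{1.5} → ∞; triangles are abundant w.h.p.

E[X] ≈ 15799.17895; in regime p = Θ(1/n^{1/2}) E[X] diverges (above the triangle threshold p ~ 1/n).


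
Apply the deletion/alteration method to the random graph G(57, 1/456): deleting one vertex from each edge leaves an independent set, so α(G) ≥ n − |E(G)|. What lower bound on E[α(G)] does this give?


E[|E(G)|] = C(57, 2)·p = 1596 · (1/456) = 7/2.
E[α(G)] ≥ n − E[|E(G)|] = 57 − 7/2 = 107/2.
Numerically: ≈ 53.500.
(This is only a lower bound; the true E[α(G)] may be larger.)

E[α(G)] ≥ 107/2 ≈ 53.500.


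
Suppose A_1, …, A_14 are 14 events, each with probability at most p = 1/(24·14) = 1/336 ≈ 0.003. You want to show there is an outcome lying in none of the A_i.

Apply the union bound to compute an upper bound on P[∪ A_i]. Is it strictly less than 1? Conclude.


Union bound: P[∪_{i=1}^{14} A_i] ≤ Σ_i P[A_i] ≤ 14·p = 14·(1/336) = 1/24.
Numerically: 1/24 ≈ 0.042.
Is 1/24 < 1? YES.
Since P[∪ A_i] ≤ 1/24 < 1, the complement has P[∩ A_i^c] ≥ 1 − 1/24 = 23/24 > 0, so some outcome avoids every A_i.

14·p = 1/24 ≈ 0.042; existence CERTIFIED by the union bound.


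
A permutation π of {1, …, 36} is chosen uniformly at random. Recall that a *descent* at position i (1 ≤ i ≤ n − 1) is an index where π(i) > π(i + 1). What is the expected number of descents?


Write X = Σ X_I over i = 1, …, 35, with X_I the indicator of one descent.
There are 35 indicators.
For each fixed i, the pair (π(i), π(i+1)) is a uniformly random ordered pair of distinct values from {1, …, 36}; by symmetry P[π(i) > π(i+1)] = 1/2.
By linearity: E[X] = 35 · (1/2) = (36 − 1) · (1/2) = 35/2 ≈ 17.50000.

E[X] = 35/2 = 17.50000.


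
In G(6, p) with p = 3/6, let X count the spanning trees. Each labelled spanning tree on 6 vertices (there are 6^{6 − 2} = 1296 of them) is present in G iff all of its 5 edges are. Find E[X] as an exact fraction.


K_6 has 6^{6 − 2} = 1296 labelled spanning trees.
For each such spanning tree H, let X_H = 1 if all 5 edges of H are present in G. Then P[X_H = 1] = p^{5} = (1/2)^{5} = 1/32.
By linearity: E[X] = Σ_H E[X_H] = 1296 · p^{5} = 1296 · 1/32 = 81/2.
Numerically: E[X] ≈ 40.5.

E[X] = 1296 · (1/2)^{5} = 81/2 ≈ 40.5.


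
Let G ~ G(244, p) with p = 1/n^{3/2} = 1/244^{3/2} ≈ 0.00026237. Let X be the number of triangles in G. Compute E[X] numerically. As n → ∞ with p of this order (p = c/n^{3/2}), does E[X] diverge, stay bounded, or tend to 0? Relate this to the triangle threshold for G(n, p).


Number of potential triangles: C(244, 3) = 2391444.
Each occurs with probability p³ ≈ (0.00026237)³ ≈ 1.8061166e-11.
By linearity: E[X] = C(244, 3)·p³ ≈ 2391444 · 1.8061166e-11 ≈ 0.00004.
Since α = 3/2 > 1, p = c/n^{3/2} = o(1/n) is below the triangle threshold p ~ 1/n. Asymptotically E[X] ~ (c³/6)·n^{3(1−α)} = (1³/6)·n^{-1.5} → 0, so by Markov's inequality G has no triangles w.h.p.

E[X] ≈ 0.00004; in regime p = Θ(1/n^{3/2}) E[X] tends to 0 (below the triangle threshold p ~ 1/n).
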